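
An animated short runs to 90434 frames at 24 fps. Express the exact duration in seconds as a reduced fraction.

45217/12 seconds

Running time = 90434 ÷ (24) = 90434 × 1/24 = 45217/12 s.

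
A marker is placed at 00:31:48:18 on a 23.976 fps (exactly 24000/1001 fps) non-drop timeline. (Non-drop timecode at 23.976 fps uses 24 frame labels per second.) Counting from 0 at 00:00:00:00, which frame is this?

Total seconds to the label: (0 × 3600 + 31 × 60 + 48) = 1908.
Frame index = 1908 × 24 + 18 = 45810.

45810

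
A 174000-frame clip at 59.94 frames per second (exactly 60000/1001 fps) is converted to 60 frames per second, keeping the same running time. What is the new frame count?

174174 frames

Target frames = source frames × (target rate / source rate) = 174000 × (60)/(60000/1001) = 174000 × 1001/1000 = 174174.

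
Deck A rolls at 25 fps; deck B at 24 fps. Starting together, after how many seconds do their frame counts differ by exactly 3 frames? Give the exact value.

The gap grows by |24 − 25| = 1 frame per second.
Time for a 3-frame gap: 3 ÷ (1) = 3 s.

3 seconds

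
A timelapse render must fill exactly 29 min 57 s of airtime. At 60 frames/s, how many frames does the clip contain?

107820 frames

29 min 57 s = 1797 s.
Frames = 1797 × 60 = 107820.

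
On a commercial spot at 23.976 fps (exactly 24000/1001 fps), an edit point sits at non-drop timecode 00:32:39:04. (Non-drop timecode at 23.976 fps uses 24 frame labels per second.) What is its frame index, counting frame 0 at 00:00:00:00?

47020

Total seconds to the label: (0 × 3600 + 32 × 60 + 39) = 1959.
Frame index = 1959 × 24 + 4 = 47020.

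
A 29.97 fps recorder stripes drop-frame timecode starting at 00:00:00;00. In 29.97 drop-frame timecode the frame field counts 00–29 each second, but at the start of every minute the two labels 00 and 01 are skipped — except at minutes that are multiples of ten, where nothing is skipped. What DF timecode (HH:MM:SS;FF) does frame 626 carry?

00:00:20;26

Ten DF minutes hold 17982 frames, so frame 626 lies in block 0 (frames 0–17981) with 626 frames into that block.
The block's first minute is 1800 frames and the rest 1798 each; 626 frames reaches minute 0, so 0 × 18 + 0 × 2 = 0 labels have been skipped so far.
Adding those back, label number 626 + 0 = 626 at 30 labels/s is 20 s + 26 f = 0 h 0 min 20 s frame 26, i.e. 00:00:20;26.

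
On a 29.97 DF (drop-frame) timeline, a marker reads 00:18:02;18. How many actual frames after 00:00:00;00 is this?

32444

As if non-drop at 30 labels/s: (0 × 3600 + 18 × 60 + 2) × 30 + 18 = 32478.
Minute boundaries passed: 18; those not divisible by 10: 18 − 1 = 17; dropped labels = 2 × 17 = 34.
Actual frame index = 32478 − 34 = 32444.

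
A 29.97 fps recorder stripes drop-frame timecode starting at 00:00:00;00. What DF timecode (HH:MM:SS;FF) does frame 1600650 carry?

14:50:08;12

Ten DF minutes hold 17982 frames, so frame 1600650 lies in block 89 (frames 1600398–1618379) with 252 frames into that block.
The block's first minute is 1800 frames and the rest 1798 each; 252 frames reaches minute 0, so 89 × 18 + 0 × 2 = 1602 labels have been skipped so far.
Adding those back, label number 1600650 + 1602 = 1602252 at 30 labels/s is 53408 s + 12 f = 14 h 50 min 8 s frame 12, i.e. 14:50:08;12.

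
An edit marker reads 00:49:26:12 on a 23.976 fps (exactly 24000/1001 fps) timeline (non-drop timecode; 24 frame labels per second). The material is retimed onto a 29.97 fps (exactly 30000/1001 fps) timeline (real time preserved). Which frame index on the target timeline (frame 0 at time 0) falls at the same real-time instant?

Source frame index: (0×3600 + 49×60 + 26) × 24 + 12 = 71196.
Real time: 71196 / (24000/1001) = 5938933/2000 s.
Target frame: (5938933/2000) × (30000/1001) = 88995.

frame 88995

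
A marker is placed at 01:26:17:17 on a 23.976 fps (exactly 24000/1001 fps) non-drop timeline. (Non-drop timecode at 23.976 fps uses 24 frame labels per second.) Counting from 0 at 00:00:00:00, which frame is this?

124265

Total seconds to the label: (1 × 3600 + 26 × 60 + 17) = 5177.
Frame index = 5177 × 24 + 17 = 124265.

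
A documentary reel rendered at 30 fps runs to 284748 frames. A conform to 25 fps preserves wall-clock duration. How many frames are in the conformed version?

Target frames = source frames × (target rate / source rate) = 284748 × (25)/(30) = 284748 × 5/6 = 237290.

237290 frames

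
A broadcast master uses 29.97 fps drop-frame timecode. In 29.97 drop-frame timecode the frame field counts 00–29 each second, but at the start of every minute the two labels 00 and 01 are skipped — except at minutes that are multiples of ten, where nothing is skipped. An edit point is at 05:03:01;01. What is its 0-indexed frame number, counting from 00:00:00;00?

544885

As if non-drop at 30 labels/s: (5 × 3600 + 3 × 60 + 1) × 30 + 1 = 545431.
Minute boundaries passed: 303; those not divisible by 10: 303 − 30 = 273; dropped labels = 2 × 273 = 546.
Actual frame index = 545431 − 546 = 544885.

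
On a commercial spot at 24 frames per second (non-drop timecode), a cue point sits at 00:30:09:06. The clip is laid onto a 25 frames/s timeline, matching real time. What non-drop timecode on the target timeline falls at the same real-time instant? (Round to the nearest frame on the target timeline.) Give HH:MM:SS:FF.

Source frame index: (0×3600 + 30×60 + 9) × 24 + 6 = 43422.
Real time: 43422 / (24) = 7237/4 s.
Target frame: (7237/4) × (25) = 180925/4 ≈ 45231.250 → 45231.
At 25 labels/s: frame 45231 → 00:30:09:06.

00:30:09:06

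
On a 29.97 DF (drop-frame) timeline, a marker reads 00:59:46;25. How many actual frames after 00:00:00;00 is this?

Complete 10-minute blocks: 5, each 17982 frames → 89910.
Remaining 9 whole minutes in the current block: 1800 + 8 × 1798 = 16184 frames.
Within the current minute: 46 × 30 + 25 − 2 = 1403 (labels ;00/;01 skipped at this minute). Total = 89910 + 16184 + 1403 = 107497.

107497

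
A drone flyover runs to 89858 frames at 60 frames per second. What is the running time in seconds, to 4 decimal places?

1497.6333 seconds

Running time = 89858 × 1/60 = 44929/30 s ≈ 1497.6333 s.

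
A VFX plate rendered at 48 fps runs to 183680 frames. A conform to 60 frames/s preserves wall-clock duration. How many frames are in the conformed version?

229600 frames

Target frames = source frames × (target rate / source rate) = 183680 × (60)/(48) = 183680 × 5/4 = 229600.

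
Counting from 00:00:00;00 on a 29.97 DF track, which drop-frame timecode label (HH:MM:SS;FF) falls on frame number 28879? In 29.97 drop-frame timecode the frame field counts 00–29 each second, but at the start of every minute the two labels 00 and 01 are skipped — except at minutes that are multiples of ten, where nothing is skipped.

00:16:03;19

Ten DF minutes hold 17982 frames, so frame 28879 lies in block 1 (frames 17982–35963) with 10897 frames into that block.
The block's first minute is 1800 frames and the rest 1798 each; 10897 frames reaches minute 6, so 1 × 18 + 6 × 2 = 30 labels have been skipped so far.
Adding those back, label number 28879 + 30 = 28909 at 30 labels/s is 963 s + 19 f = 0 h 16 min 3 s frame 19, i.e. 00:16:03;19.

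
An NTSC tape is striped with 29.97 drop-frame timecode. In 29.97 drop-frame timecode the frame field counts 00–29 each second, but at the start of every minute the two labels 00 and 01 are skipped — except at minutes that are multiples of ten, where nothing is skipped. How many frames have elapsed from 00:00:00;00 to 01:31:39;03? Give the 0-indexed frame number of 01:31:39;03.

164809

As if non-drop at 30 labels/s: (1 × 3600 + 31 × 60 + 39) × 30 + 3 = 164973.
Minute boundaries passed: 91; those not divisible by 10: 91 − 9 = 82; dropped labels = 2 × 82 = 164.
Actual frame index = 164973 − 164 = 164809.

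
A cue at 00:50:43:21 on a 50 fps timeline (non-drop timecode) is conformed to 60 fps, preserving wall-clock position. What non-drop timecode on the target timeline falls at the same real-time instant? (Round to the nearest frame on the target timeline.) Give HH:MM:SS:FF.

00:50:43:25

Source frame index: (0×3600 + 50×60 + 43) × 50 + 21 = 152171.
Real time: 152171 / (50) = 152171/50 s.
Target frame: (152171/50) × (60) = 913026/5 ≈ 182605.200 → 182605.
At 60 labels/s: frame 182605 → 00:50:43:25.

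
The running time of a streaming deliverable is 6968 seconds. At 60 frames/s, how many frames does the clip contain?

418080 frames

Frames = 6968 × 60 = 418080.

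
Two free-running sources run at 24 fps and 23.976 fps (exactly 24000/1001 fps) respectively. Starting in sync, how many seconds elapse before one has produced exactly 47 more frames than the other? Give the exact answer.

The gap grows by |24000/1001 − 24| = 24/1001 frames per second.
Time for a 47-frame gap: 47 ÷ (24/1001) = 47047/24 s.

47047/24 seconds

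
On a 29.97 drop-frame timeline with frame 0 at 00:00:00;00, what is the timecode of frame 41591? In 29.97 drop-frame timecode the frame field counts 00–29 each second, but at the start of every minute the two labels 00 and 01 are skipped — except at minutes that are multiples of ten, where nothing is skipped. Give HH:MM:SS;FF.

Each 10-minute DF block holds 10 × 60 × 30 − 9 × 2 = 17982 frames. 41591 ÷ 17982 → 2 full blocks, remainder 5627.
Within the partial block the first minute is 1800 frames and each further minute 1798, so 3 further minute boundaries passed. Total skipped labels = 18 × 2 + 2 × 3 = 42.
Non-drop label index = 41591 + 42 = 41633; at 30 labels/s that is 00:23:07:23, i.e. DF 00:23:07;23.

00:23:07;23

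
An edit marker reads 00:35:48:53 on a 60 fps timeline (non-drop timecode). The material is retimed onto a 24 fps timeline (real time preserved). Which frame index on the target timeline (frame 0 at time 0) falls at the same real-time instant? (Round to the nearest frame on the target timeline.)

Source frame index: (0×3600 + 35×60 + 48) × 60 + 53 = 128933.
Real time: 128933 / (60) = 128933/60 s.
Target frame: (128933/60) × (24) = 257866/5 ≈ 51573.200 → 51573.

frame 51573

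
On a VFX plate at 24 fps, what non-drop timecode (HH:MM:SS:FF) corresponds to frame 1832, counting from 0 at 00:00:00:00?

1832 ÷ 24 = 76 full seconds, remainder 8 frames.
76 s = 0 h 1 min 16 s.
Timecode: 00:01:16:08.

00:01:16:08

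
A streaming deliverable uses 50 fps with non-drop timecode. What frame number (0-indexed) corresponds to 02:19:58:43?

Total seconds to the label: (2 × 3600 + 19 × 60 + 58) = 8398.
Frame index = 8398 × 50 + 43 = 419943.

419943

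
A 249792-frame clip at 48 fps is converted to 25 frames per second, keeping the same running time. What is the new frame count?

130100 frames

Target frames = source frames × (target rate / source rate) = 249792 × (25)/(48) = 249792 × 25/48 = 130100.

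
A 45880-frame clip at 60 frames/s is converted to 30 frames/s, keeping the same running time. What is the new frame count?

Target frames = source frames × (target rate / source rate) = 45880 × (30)/(60) = 45880 × 1/2 = 22940.

22940 frames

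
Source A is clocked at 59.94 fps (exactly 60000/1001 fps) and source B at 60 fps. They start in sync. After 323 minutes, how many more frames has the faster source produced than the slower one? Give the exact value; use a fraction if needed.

1162800/1001 frames

323 min = 19380 s.
A emits 60000/1001 × 19380 = 1162800000/1001 frames; B emits 60 × 19380 = 1162800.
Difference = 1162800/1001 frames (≈ 1161.6384); B is ahead of A.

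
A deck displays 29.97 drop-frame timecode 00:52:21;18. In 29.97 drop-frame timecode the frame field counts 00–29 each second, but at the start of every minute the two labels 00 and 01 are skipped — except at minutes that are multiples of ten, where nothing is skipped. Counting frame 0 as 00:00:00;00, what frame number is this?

Complete 10-minute blocks: 5, each 17982 frames → 89910.
Remaining 2 whole minutes in the current block: 1800 + 1 × 1798 = 3598 frames.
Within the current minute: 21 × 30 + 18 − 2 = 646 (labels ;00/;01 skipped at this minute). Total = 89910 + 3598 + 646 = 94154.

94154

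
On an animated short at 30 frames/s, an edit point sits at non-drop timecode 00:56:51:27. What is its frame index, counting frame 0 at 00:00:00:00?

102357

Total seconds to the label: (0 × 3600 + 56 × 60 + 51) = 3411.
Frame index = 3411 × 30 + 27 = 102357.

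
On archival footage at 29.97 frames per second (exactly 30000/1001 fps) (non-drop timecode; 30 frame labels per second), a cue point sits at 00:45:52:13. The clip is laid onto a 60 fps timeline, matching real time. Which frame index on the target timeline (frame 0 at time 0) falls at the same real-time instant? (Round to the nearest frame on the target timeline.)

Source frame index: (0×3600 + 45×60 + 52) × 30 + 13 = 82573.
Real time: 82573 / (30000/1001) = 82655573/30000 s.
Target frame: (82655573/30000) × (60) = 82655573/500 ≈ 165311.146 → 165311.

frame 165311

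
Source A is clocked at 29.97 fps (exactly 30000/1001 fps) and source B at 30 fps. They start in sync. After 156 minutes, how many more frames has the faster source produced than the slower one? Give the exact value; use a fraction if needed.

156 min = 9360 s.
A emits 30000/1001 × 9360 = 21600000/77 frames; B emits 30 × 9360 = 280800.
Difference = 21600/77 frames (≈ 280.5195); B is ahead of A.

21600/77 frames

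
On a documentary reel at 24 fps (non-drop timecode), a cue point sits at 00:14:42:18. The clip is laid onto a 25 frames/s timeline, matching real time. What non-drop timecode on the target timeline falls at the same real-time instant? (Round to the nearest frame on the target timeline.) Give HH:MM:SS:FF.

Source frame index: (0×3600 + 14×60 + 42) × 24 + 18 = 21186.
Real time: 21186 / (24) = 3531/4 s.
Target frame: (3531/4) × (25) = 88275/4 ≈ 22068.750 → 22069.
At 25 labels/s: frame 22069 → 00:14:42:19.

00:14:42:19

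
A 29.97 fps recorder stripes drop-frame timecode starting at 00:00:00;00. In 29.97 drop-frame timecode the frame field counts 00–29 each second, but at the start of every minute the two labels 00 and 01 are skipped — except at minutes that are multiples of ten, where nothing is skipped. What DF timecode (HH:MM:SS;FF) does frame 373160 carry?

Each 10-minute DF block holds 10 × 60 × 30 − 9 × 2 = 17982 frames. 373160 ÷ 17982 → 20 full blocks, remainder 13520.
Within the partial block the first minute is 1800 frames and each further minute 1798, so 7 further minute boundaries passed. Total skipped labels = 18 × 20 + 2 × 7 = 374.
Non-drop label index = 373160 + 374 = 373534; at 30 labels/s that is 03:27:31:04, i.e. DF 03:27:31;04.

03:27:31;04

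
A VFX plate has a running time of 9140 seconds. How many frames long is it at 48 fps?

Frames = 9140 × 48 = 438720.

438720 frames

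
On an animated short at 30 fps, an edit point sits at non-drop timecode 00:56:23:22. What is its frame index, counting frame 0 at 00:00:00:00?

frame 101512

Total seconds to the label: (0 × 3600 + 56 × 60 + 23) = 3383.
Frame index = 3383 × 30 + 22 = 101512.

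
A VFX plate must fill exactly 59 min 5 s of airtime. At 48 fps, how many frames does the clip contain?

170160 frames

59 min 5 s = 3545 s.
Frames = 3545 × 48 = 170160.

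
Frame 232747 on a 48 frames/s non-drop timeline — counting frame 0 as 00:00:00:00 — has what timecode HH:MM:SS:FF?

01:20:48:43

232747 ÷ 48 = 4848 full seconds, remainder 43 frames.
4848 s = 1 h 20 min 48 s.
Timecode: 01:20:48:43.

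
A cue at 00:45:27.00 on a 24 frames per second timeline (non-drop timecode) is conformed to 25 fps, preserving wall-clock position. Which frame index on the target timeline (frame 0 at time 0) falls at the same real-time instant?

frame 68175

Source frame index: (0×3600 + 45×60 + 27) × 24 + 0 = 65448.
Real time: 65448 / (24) = 2727 s.
Target frame: (2727) × (25) = 68175.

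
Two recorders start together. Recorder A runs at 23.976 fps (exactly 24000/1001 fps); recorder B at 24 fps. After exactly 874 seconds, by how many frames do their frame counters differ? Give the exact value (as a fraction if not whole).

A emits 24000/1001 × 874 = 20976000/1001 frames; B emits 24 × 874 = 20976.
Difference = 20976/1001 frames (≈ 20.9550); B is ahead of A.

20976/1001 frames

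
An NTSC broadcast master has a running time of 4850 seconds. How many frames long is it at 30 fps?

145500 frames

Frames = 4850 × 30 = 145500.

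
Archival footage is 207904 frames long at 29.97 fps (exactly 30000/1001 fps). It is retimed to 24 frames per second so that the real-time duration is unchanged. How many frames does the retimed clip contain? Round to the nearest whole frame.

Frames at target rate = 207904 × (24) / (30000/1001) = 104055952/625 ≈ 166489.523.
Nearest whole frame: 166490.

166490 frames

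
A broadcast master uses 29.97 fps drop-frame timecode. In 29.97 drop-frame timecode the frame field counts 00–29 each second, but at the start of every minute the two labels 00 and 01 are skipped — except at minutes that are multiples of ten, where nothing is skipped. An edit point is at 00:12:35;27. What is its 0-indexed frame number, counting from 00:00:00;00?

Complete 10-minute blocks: 1, each 17982 frames → 17982.
Remaining 2 whole minutes in the current block: 1800 + 1 × 1798 = 3598 frames.
Within the current minute: 35 × 30 + 27 − 2 = 1075 (labels ;00/;01 skipped at this minute). Total = 17982 + 3598 + 1075 = 22655.

22655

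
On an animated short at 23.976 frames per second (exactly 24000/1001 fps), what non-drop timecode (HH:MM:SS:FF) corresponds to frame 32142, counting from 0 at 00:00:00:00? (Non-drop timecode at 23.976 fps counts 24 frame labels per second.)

00:22:19:06

32142 ÷ 24 = 1339 full seconds, remainder 6 frames.
1339 s = 0 h 22 min 19 s.
Timecode: 00:22:19:06.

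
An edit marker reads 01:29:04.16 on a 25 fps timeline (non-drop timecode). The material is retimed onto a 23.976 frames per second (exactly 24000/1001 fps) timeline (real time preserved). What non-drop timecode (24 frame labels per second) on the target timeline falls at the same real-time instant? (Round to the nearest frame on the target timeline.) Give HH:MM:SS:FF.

01:28:59:07

Source frame index: (1×3600 + 29×60 + 4) × 25 + 16 = 133616.
Real time: 133616 / (25) = 133616/25 s.
Target frame: (133616/25) × (24000/1001) = 18324480/143 ≈ 128143.217 → 128143.
At 24 labels/s: frame 128143 → 01:28:59:07.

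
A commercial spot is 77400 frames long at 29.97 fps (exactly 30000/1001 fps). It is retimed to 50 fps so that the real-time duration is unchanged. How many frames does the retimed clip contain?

129129 frames

Target frames = source frames × (target rate / source rate) = 77400 × (50)/(30000/1001) = 77400 × 1001/600 = 129129.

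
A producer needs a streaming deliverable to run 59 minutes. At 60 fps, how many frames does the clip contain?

212400 frames

59 min = 3540 s.
Frames = 3540 × 60 = 212400.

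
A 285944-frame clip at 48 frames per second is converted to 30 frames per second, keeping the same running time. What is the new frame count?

Target frames = source frames × (target rate / source rate) = 285944 × (30)/(48) = 285944 × 5/8 = 178715.

178715 frames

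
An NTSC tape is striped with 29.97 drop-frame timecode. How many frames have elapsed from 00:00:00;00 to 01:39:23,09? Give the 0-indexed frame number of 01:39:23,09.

178719

As if non-drop at 30 labels/s: (1 × 3600 + 39 × 60 + 23) × 30 + 9 = 178899.
Minute boundaries passed: 99; those not divisible by 10: 99 − 9 = 90; dropped labels = 2 × 90 = 180.
Actual frame index = 178899 − 180 = 178719.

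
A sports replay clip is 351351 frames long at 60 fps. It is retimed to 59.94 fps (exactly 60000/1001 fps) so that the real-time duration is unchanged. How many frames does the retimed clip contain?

Target frames = source frames × (target rate / source rate) = 351351 × (60000/1001)/(60) = 351351 × 1000/1001 = 351000.

351000 frames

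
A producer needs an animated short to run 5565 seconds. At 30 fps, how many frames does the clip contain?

166950 frames

Frames = 5565 × 30 = 166950.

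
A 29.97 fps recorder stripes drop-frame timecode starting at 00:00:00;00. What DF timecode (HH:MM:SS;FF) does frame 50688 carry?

Ten DF minutes hold 17982 frames, so frame 50688 lies in block 2 (frames 35964–53945) with 14724 frames into that block.
The block's first minute is 1800 frames and the rest 1798 each; 14724 frames reaches minute 8, so 2 × 18 + 8 × 2 = 52 labels have been skipped so far.
Adding those back, label number 50688 + 52 = 50740 at 30 labels/s is 1691 s + 10 f = 0 h 28 min 11 s frame 10, i.e. 00:28:11;10.

00:28:11;10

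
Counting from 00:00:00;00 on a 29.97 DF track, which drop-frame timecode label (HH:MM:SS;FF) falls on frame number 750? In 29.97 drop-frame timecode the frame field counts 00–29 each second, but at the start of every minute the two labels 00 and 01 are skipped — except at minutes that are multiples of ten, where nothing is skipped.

00:00:25;00

Ten DF minutes hold 17982 frames, so frame 750 lies in block 0 (frames 0–17981) with 750 frames into that block.
The block's first minute is 1800 frames and the rest 1798 each; 750 frames reaches minute 0, so 0 × 18 + 0 × 2 = 0 labels have been skipped so far.
Adding those back, label number 750 + 0 = 750 at 30 labels/s is 25 s + 0 f = 0 h 0 min 25 s frame 0, i.e. 00:00:25;00.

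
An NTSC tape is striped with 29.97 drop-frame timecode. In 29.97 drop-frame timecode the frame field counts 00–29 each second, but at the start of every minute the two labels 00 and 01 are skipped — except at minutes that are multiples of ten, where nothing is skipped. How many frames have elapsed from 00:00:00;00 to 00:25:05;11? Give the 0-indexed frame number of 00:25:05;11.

45115

As if non-drop at 30 labels/s: (0 × 3600 + 25 × 60 + 5) × 30 + 11 = 45161.
Minute boundaries passed: 25; those not divisible by 10: 25 − 2 = 23; dropped labels = 2 × 23 = 46.
Actual frame index = 45161 − 46 = 45115.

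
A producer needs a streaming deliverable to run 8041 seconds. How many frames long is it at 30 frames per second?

Frames = 8041 × 30 = 241230.

241230 frames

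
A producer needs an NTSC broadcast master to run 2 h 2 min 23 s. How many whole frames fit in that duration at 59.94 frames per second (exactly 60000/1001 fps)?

2 h 2 min 23 s = 7343 s.
Frames = 7343 × 60000/1001 = 62940000/143 ≈ 440139.8601.
Complete frames: 440139.

440139 frames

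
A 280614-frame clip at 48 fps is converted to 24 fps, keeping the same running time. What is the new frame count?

140307 frames

Frames at target rate = 280614 × (24) / (48) = 140307.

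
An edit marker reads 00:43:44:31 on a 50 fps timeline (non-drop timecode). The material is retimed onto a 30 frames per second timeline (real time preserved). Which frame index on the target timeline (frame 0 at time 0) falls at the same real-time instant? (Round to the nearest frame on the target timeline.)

frame 78739

Source frame index: (0×3600 + 43×60 + 44) × 50 + 31 = 131231.
Real time: 131231 / (50) = 131231/50 s.
Target frame: (131231/50) × (30) = 393693/5 ≈ 78738.600 → 78739.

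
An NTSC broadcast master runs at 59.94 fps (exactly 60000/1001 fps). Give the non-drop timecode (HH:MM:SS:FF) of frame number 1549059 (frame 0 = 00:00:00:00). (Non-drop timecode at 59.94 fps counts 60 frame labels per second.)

1549059 ÷ 60 = 25817 full seconds, remainder 39 frames.
25817 s = 7 h 10 min 17 s.
Timecode: 07:10:17:39.

07:10:17:39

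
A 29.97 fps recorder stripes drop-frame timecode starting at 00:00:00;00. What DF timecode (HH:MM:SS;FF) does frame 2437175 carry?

22:35:20;15

Each 10-minute DF block holds 10 × 60 × 30 − 9 × 2 = 17982 frames. 2437175 ÷ 17982 → 135 full blocks, remainder 9605.
Within the partial block the first minute is 1800 frames and each further minute 1798, so 5 further minute boundaries passed. Total skipped labels = 18 × 135 + 2 × 5 = 2440.
Non-drop label index = 2437175 + 2440 = 2439615; at 30 labels/s that is 22:35:20:15, i.e. DF 22:35:20;15.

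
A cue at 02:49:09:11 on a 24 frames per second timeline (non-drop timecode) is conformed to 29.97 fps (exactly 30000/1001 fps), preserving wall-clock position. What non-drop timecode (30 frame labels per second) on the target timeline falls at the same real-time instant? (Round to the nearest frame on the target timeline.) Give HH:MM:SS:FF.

02:48:59:10

Source frame index: (2×3600 + 49×60 + 9) × 24 + 11 = 243587.
Real time: 243587 / (24) = 243587/24 s.
Target frame: (243587/24) × (30000/1001) = 304483750/1001 ≈ 304179.570 → 304180.
At 30 labels/s: frame 304180 → 02:48:59:10.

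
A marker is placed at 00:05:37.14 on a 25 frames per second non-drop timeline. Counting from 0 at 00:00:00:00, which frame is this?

frame 8439

Total seconds to the label: (0 × 3600 + 5 × 60 + 37) = 337.
Frame index = 337 × 25 + 14 = 8439.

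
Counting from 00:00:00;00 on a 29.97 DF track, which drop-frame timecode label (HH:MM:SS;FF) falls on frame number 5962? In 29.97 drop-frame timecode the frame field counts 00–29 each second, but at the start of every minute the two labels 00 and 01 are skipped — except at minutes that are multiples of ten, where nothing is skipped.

00:03:18;28

Ten DF minutes hold 17982 frames, so frame 5962 lies in block 0 (frames 0–17981) with 5962 frames into that block.
The block's first minute is 1800 frames and the rest 1798 each; 5962 frames reaches minute 3, so 0 × 18 + 3 × 2 = 6 labels have been skipped so far.
Adding those back, label number 5962 + 6 = 5968 at 30 labels/s is 198 s + 28 f = 0 h 3 min 18 s frame 28, i.e. 00:03:18;28.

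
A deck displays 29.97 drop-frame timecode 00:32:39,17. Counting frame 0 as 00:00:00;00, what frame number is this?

As if non-drop at 30 labels/s: (0 × 3600 + 32 × 60 + 39) × 30 + 17 = 58787.
Minute boundaries passed: 32; those not divisible by 10: 32 − 3 = 29; dropped labels = 2 × 29 = 58.
Actual frame index = 58787 − 58 = 58729.

58729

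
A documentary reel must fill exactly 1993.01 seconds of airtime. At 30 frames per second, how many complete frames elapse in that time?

59790 frames

Frames = 1993.01 × 30 = 597903/10 ≈ 59790.3000.
Complete frames: 59790.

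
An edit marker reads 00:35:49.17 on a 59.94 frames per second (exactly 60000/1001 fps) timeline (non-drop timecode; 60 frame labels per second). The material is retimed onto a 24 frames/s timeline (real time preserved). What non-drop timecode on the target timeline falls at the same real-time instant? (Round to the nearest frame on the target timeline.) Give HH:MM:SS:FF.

00:35:51:10

Source frame index: (0×3600 + 35×60 + 49) × 60 + 17 = 128957.
Real time: 128957 / (60000/1001) = 129085957/60000 s.
Target frame: (129085957/60000) × (24) = 129085957/2500 ≈ 51634.383 → 51634.
At 24 labels/s: frame 51634 → 00:35:51:10.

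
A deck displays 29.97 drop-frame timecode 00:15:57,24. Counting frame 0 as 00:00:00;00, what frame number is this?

As if non-drop at 30 labels/s: (0 × 3600 + 15 × 60 + 57) × 30 + 24 = 28734.
Minute boundaries passed: 15; those not divisible by 10: 15 − 1 = 14; dropped labels = 2 × 14 = 28.
Actual frame index = 28734 − 28 = 28706.

28706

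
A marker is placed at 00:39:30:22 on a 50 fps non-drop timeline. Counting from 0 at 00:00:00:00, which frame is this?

Total seconds to the label: (0 × 3600 + 39 × 60 + 30) = 2370.
Frame index = 2370 × 50 + 22 = 118522.

frame 118522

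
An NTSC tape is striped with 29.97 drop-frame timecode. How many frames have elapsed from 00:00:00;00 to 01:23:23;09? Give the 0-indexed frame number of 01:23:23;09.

149949

As if non-drop at 30 labels/s: (1 × 3600 + 23 × 60 + 23) × 30 + 9 = 150099.
Minute boundaries passed: 83; those not divisible by 10: 83 − 8 = 75; dropped labels = 2 × 75 = 150.
Actual frame index = 150099 − 150 = 149949.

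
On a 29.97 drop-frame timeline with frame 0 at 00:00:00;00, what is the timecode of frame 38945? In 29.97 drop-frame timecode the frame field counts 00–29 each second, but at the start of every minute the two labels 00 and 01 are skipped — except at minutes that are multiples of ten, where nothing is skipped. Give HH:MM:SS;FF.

Ten DF minutes hold 17982 frames, so frame 38945 lies in block 2 (frames 35964–53945) with 2981 frames into that block.
The block's first minute is 1800 frames and the rest 1798 each; 2981 frames reaches minute 1, so 2 × 18 + 1 × 2 = 38 labels have been skipped so far.
Adding those back, label number 38945 + 38 = 38983 at 30 labels/s is 1299 s + 13 f = 0 h 21 min 39 s frame 13, i.e. 00:21:39;13.

00:21:39;13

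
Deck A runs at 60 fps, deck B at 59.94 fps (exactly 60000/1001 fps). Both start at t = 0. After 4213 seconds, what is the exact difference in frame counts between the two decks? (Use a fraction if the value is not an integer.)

A emits 60 × 4213 = 252780 frames; B emits 60000/1001 × 4213 = 22980000/91.
Difference = 22980/91 frames (≈ 252.5275); B is behind A.

22980/91 frames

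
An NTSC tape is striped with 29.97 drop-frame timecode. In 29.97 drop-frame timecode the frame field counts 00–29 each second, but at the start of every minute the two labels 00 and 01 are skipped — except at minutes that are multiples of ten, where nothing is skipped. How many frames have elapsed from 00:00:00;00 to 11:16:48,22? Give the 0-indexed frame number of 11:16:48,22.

Complete 10-minute blocks: 67, each 17982 frames → 1204794.
Remaining 6 whole minutes in the current block: 1800 + 5 × 1798 = 10790 frames.
Within the current minute: 48 × 30 + 22 − 2 = 1460 (labels ;00/;01 skipped at this minute). Total = 1204794 + 10790 + 1460 = 1217044.

1217044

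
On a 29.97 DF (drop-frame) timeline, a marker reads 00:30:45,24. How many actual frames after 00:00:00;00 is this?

As if non-drop at 30 labels/s: (0 × 3600 + 30 × 60 + 45) × 30 + 24 = 55374.
Minute boundaries passed: 30; those not divisible by 10: 30 − 3 = 27; dropped labels = 2 × 27 = 54.
Actual frame index = 55374 − 54 = 55320.

55320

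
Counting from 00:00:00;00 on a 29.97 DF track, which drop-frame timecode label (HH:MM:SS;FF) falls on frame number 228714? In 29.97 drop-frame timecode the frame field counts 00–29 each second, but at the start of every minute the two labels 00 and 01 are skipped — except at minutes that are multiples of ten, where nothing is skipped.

Each 10-minute DF block holds 10 × 60 × 30 − 9 × 2 = 17982 frames. 228714 ÷ 17982 → 12 full blocks, remainder 12930.
Within the partial block the first minute is 1800 frames and each further minute 1798, so 7 further minute boundaries passed. Total skipped labels = 18 × 12 + 2 × 7 = 230.
Non-drop label index = 228714 + 230 = 228944; at 30 labels/s that is 02:07:11:14, i.e. DF 02:07:11;14.

02:07:11;14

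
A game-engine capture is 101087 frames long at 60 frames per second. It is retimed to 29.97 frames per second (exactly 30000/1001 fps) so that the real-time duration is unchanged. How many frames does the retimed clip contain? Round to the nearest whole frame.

50493 frames

Frames at target rate = 101087 × (30000/1001) / (60) = 7220500/143 ≈ 50493.007.
Nearest whole frame: 50493.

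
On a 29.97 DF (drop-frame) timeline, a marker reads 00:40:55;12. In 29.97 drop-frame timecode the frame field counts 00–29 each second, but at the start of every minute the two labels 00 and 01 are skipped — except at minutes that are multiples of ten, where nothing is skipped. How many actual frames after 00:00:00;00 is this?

73590

Complete 10-minute blocks: 4, each 17982 frames → 71928.
Remaining 0 whole minutes in the current block: 0 frames.
Within the current minute: 55 × 30 + 12 = 1662. Total = 71928 + 0 + 1662 = 73590.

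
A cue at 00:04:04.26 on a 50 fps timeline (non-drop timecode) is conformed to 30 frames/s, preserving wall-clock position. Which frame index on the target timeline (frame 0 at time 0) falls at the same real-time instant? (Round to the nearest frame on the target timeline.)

Source frame index: (0×3600 + 4×60 + 4) × 50 + 26 = 12226.
Real time: 12226 / (50) = 6113/25 s.
Target frame: (6113/25) × (30) = 36678/5 ≈ 7335.600 → 7336.

frame 7336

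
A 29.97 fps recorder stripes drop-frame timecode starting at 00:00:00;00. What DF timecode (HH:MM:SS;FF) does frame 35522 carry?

00:19:45;08

Ten DF minutes hold 17982 frames, so frame 35522 lies in block 1 (frames 17982–35963) with 17540 frames into that block.
The block's first minute is 1800 frames and the rest 1798 each; 17540 frames reaches minute 9, so 1 × 18 + 9 × 2 = 36 labels have been skipped so far.
Adding those back, label number 35522 + 36 = 35558 at 30 labels/s is 1185 s + 8 f = 0 h 19 min 45 s frame 8, i.e. 00:19:45;08.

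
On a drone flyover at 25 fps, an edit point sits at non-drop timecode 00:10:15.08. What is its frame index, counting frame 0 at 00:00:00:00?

15383

Total seconds to the label: (0 × 3600 + 10 × 60 + 15) = 615.
Frame index = 615 × 25 + 8 = 15383.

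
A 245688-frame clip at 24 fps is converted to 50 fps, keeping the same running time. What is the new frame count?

Target frames = source frames × (target rate / source rate) = 245688 × (50)/(24) = 245688 × 25/12 = 511850.

511850 frames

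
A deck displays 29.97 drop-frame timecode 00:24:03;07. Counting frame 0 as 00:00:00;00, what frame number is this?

As if non-drop at 30 labels/s: (0 × 3600 + 24 × 60 + 3) × 30 + 7 = 43297.
Minute boundaries passed: 24; those not divisible by 10: 24 − 2 = 22; dropped labels = 2 × 22 = 44.
Actual frame index = 43297 − 44 = 43253.

43253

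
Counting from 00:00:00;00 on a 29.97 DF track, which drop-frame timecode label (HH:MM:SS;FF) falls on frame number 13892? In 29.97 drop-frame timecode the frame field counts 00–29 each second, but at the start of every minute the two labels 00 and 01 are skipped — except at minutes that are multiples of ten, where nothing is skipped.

00:07:43;16

Ten DF minutes hold 17982 frames, so frame 13892 lies in block 0 (frames 0–17981) with 13892 frames into that block.
The block's first minute is 1800 frames and the rest 1798 each; 13892 frames reaches minute 7, so 0 × 18 + 7 × 2 = 14 labels have been skipped so far.
Adding those back, label number 13892 + 14 = 13906 at 30 labels/s is 463 s + 16 f = 0 h 7 min 43 s frame 16, i.e. 00:07:43;16.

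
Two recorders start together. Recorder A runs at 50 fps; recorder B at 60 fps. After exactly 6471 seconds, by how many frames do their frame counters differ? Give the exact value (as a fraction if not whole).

A emits 50 × 6471 = 323550 frames; B emits 60 × 6471 = 388260.
Difference = 64710 frames; B is ahead of A.

64710 frames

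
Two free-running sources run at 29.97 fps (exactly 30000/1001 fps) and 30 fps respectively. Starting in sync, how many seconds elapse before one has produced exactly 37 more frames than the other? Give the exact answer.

37037/30 seconds

The gap grows by |30 − 30000/1001| = 30/1001 frames per second.
Time for a 37-frame gap: 37 ÷ (30/1001) = 37037/30 s.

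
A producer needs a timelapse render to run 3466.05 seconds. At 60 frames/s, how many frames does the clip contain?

207963 frames

Frames = 3466.05 × 60 = 207963.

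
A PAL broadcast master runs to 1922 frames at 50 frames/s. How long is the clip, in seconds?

Running time = 1922 / (50) = 38.44 s.

38.44 seconds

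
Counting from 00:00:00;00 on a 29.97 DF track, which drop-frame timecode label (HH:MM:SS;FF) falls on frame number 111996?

01:02:16;28

Ten DF minutes hold 17982 frames, so frame 111996 lies in block 6 (frames 107892–125873) with 4104 frames into that block.
The block's first minute is 1800 frames and the rest 1798 each; 4104 frames reaches minute 2, so 6 × 18 + 2 × 2 = 112 labels have been skipped so far.
Adding those back, label number 111996 + 112 = 112108 at 30 labels/s is 3736 s + 28 f = 1 h 2 min 16 s frame 28, i.e. 01:02:16;28.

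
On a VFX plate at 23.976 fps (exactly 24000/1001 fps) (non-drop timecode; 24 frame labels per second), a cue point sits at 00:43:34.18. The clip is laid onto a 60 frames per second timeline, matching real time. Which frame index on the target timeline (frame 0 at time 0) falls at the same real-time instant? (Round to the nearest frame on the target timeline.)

Source frame index: (0×3600 + 43×60 + 34) × 24 + 18 = 62754.
Real time: 62754 / (24000/1001) = 10469459/4000 s.
Target frame: (10469459/4000) × (60) = 31408377/200 ≈ 157041.885 → 157042.

frame 157042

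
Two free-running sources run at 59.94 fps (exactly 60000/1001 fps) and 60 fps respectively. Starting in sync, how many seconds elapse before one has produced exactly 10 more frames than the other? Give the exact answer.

The gap grows by |60 − 60000/1001| = 60/1001 frames per second.
Time for a 10-frame gap: 10 ÷ (60/1001) = 1001/6 s.

1001/6 seconds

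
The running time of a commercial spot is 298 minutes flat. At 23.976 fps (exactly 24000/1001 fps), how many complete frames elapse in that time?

428691 frames

298 min = 17880 s.
Frames = 17880 × 24000/1001 = 429120000/1001 ≈ 428691.3087.
Complete frames: 428691.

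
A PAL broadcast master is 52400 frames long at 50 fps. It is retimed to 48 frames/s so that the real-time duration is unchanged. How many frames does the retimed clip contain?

50304 frames

Target frames = source frames × (target rate / source rate) = 52400 × (48)/(50) = 52400 × 24/25 = 50304.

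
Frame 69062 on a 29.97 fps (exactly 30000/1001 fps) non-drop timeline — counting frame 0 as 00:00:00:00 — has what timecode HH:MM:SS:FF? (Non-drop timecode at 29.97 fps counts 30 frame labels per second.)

69062 ÷ 30 = 2302 full seconds, remainder 2 frames.
2302 s = 0 h 38 min 22 s.
Timecode: 00:38:22:02.

00:38:22:02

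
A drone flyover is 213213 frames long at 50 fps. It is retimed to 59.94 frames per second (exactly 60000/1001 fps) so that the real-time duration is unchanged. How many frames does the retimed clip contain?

255600 frames

Target frames = source frames × (target rate / source rate) = 213213 × (60000/1001)/(50) = 213213 × 1200/1001 = 255600.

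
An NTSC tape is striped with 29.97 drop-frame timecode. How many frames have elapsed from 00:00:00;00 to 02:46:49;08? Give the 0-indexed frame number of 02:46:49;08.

299978

Complete 10-minute blocks: 16, each 17982 frames → 287712.
Remaining 6 whole minutes in the current block: 1800 + 5 × 1798 = 10790 frames.
Within the current minute: 49 × 30 + 8 − 2 = 1476 (labels ;00/;01 skipped at this minute). Total = 287712 + 10790 + 1476 = 299978.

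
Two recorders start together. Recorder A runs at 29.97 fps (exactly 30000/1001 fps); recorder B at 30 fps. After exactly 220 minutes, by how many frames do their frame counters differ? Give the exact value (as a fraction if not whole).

220 min = 13200 s.
A emits 30000/1001 × 13200 = 36000000/91 frames; B emits 30 × 13200 = 396000.
Difference = 36000/91 frames (≈ 395.6044); B is ahead of A.

36000/91 frames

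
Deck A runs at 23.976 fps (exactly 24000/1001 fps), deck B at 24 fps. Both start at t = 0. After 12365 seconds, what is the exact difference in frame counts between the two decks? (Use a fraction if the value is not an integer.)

A emits 24000/1001 × 12365 = 296760000/1001 frames; B emits 24 × 12365 = 296760.
Difference = 296760/1001 frames (≈ 296.4635); B is ahead of A.

296760/1001 frames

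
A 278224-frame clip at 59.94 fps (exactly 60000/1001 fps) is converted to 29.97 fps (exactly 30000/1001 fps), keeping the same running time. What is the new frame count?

Target frames = source frames × (target rate / source rate) = 278224 × (30000/1001)/(60000/1001) = 278224 × 1/2 = 139112.

139112 frames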